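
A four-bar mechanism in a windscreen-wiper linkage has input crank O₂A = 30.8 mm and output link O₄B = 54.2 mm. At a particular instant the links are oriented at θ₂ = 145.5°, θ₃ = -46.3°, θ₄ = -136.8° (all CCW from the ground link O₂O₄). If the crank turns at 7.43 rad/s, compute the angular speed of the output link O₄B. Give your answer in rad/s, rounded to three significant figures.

ω₂ = 7.43 rad/s
Differentiating the loop-closure r₂e^{iθ₂}+r₃e^{iθ₃}=r₁+r₄e^{iθ₄} gives r₂ω₂e^{iθ₂}+r₃ω₃e^{iθ₃}=r₄ω₄e^{iθ₄}.
Eliminating the other unknown: ω₄ = r₂ω₂ sin(θ₂−θ₃) / [r₄ sin(θ₄−θ₃)].
Numerator sine = -0.20450; denominator sine = -0.99996.
Result = 0.0308·7.43·(-0.20450) / (0.0542·(-0.99996)) = +0.86346 rad/s; magnitude 0.86346 rad/s.

0.863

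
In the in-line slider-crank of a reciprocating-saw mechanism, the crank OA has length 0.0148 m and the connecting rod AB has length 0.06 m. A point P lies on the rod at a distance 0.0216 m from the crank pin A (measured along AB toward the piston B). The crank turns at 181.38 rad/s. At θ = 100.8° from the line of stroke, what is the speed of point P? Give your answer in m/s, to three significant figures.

ω = 181.4 rad/s.  Crank-pin speed |V_A| = rω = 2.6844 m/s, perpendicular to OA.
Rod angle: sinφ = −(r/L) sinθ ⇒ φ = -14.022°; ω_rod = −rω cosθ/√(L²−r²sin²θ) = +8.641 rad/s.
V_P = V_A + ω_rod × AP, with AP = 0.0216 m along the rod.
Components: V_Px = −rω sinθ − a·ω_rod·sinφ = -2.5917 m/s;  V_Py = rω cosθ + a·ω_rod·cosφ = -0.32193 m/s.
|V_P| = √(V_Px² + V_Py²) = 2.6116 m/s.

2.61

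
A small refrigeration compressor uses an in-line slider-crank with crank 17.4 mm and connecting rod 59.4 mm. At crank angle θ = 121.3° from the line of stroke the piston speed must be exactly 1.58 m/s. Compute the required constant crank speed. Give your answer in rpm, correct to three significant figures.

1200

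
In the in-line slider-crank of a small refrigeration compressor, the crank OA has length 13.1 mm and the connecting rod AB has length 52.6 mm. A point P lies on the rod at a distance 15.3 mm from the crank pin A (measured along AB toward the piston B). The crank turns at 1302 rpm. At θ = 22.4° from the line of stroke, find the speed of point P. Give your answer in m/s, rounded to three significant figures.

1.38

ω = 136.3 rad/s.  Crank-pin speed |V_A| = rω = 1.7861 m/s, perpendicular to OA.
Rod angle: sinφ = −(r/L) sinθ ⇒ φ = -5.446°; ω_rod = −rω cosθ/√(L²−r²sin²θ) = -31.537 rad/s.
V_P = V_A + ω_rod × AP, with AP = 0.0153 m along the rod.
Components: V_Px = −rω sinθ − a·ω_rod·sinφ = -0.72643 m/s;  V_Py = rω cosθ + a·ω_rod·cosφ = +1.171 m/s.
|V_P| = √(V_Px² + V_Py²) = 1.378 m/s.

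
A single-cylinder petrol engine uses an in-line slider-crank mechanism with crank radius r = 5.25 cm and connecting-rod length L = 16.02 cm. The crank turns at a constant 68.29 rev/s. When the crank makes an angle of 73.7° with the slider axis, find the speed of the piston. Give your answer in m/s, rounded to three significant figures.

23.7

ω = 2π·68.3 = 429.1 rad/s
For an in-line slider-crank, x = r cosθ + √(L² − r² sin²θ), so v = −rω sinθ·[1 + r cosθ/√(L² − r² sin²θ)].
With r = 0.0525 m, L = 0.1602 m, θ = 73.7°: √(L² − r² sin²θ) = 0.15207 m.
v = −0.0525·429.1·0.95981·[1 + 0.0525·0.28067/0.15207] = -23.716 m/s.
|v| = 23.716 m/s.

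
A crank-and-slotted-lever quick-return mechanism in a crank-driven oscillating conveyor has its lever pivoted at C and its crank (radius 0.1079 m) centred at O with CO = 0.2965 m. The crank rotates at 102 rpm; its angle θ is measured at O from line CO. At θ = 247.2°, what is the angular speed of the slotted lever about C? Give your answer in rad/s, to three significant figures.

0.108

ω = 10.68 rad/s (from 102 rpm).
Crank pin A relative to C: A = (d + r cosθ, r sinθ); lever angle φ = atan2(r sinθ, d + r cosθ).
Differentiating tanφ: φ̇ = rω(d cosθ + r)/(d² + r² + 2dr cosθ).
d² + r² + 2dr cosθ = |CA|² = 0.0747596 m²;  d cosθ + r = -0.0069984 m.
|ω_lever| = |0.1079·10.68·-0.0069984| / 0.0747596 = 0.10789 rad/s.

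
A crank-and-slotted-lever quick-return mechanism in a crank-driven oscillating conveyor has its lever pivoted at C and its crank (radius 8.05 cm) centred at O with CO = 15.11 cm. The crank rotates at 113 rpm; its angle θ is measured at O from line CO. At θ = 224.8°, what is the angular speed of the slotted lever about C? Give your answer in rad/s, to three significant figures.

2.11

ω = 11.83 rad/s (from 113 rpm).
Crank pin A relative to C: A = (d + r cosθ, r sinθ); lever angle φ = atan2(r sinθ, d + r cosθ).
Differentiating tanφ: φ̇ = rω(d cosθ + r)/(d² + r² + 2dr cosθ).
d² + r² + 2dr cosθ = |CA|² = 0.0120497 m²;  d cosθ + r = -0.026716 m.
|ω_lever| = |0.0805·11.83·-0.026716| / 0.0120497 = 2.112 rad/s.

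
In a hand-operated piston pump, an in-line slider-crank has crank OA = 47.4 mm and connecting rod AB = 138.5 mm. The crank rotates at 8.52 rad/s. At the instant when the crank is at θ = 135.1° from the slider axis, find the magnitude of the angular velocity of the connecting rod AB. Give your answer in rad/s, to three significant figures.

2.13

ω = 8.52 rad/s
The rod makes angle φ with the slider axis where L sinφ = r sinθ; differentiating, L cosφ·φ̇ = r ω cosθ.
L cosφ = √(L² − r² sin²θ) = 0.1344 m.
|ω_rod| = r ω |cosθ| / √(L² − r² sin²θ) = 0.0474·8.52·0.70834/0.1344 = 2.1285 rad/s.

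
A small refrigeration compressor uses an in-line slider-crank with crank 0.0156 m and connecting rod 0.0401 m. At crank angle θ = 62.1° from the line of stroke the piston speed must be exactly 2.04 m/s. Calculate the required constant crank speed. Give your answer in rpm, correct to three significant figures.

1180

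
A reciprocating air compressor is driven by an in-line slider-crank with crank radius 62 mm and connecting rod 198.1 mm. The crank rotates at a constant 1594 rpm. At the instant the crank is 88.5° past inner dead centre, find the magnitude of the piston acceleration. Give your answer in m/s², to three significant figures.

ω = 2π·1594/60 = 166.9 rad/s
x(θ) = r cosθ + √(L² − r² sin²θ); with ω constant, a = ω²·d²x/dθ².
d²x/dθ² = −r cosθ − r²(cos2θ)/√u − r⁴ sin²2θ/(4u^{3/2}),  u = L² − r² sin²θ = 0.0354022 m².
Substituting r = 0.062 m, L = 0.1981 m, θ = 88.5°: d²x/dθ² = +0.018777 m.
a = ω²·d²x/dθ² = (166.9)²·(+0.018777) = +523.2 m/s²;  |a| = 523.2 m/s².

523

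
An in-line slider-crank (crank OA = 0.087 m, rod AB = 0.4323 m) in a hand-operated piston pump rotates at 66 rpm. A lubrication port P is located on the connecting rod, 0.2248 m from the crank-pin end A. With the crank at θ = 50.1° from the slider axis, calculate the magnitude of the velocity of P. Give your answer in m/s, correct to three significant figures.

ω = 6.912 rad/s.  Crank-pin speed |V_A| = rω = 0.6013 m/s, perpendicular to OA.
Rod angle: sinφ = −(r/L) sinθ ⇒ φ = -8.881°; ω_rod = −rω cosθ/√(L²−r²sin²θ) = -0.90304 rad/s.
V_P = V_A + ω_rod × AP, with AP = 0.2248 m along the rod.
Components: V_Px = −rω sinθ − a·ω_rod·sinφ = -0.49264 m/s;  V_Py = rω cosθ + a·ω_rod·cosφ = +0.18513 m/s.
|V_P| = √(V_Px² + V_Py²) = 0.52628 m/s.

0.526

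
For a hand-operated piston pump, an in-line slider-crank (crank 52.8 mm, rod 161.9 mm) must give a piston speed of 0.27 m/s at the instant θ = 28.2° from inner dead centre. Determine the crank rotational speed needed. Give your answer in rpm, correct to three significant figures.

For an in-line slider-crank, |v_piston| = rω|sinθ|·[1 + r cosθ/√(L² − r² sin²θ)].
With r = 0.0528 m, L = 0.1619 m, θ = 28.2°: the bracketed kinematic factor |dx/dθ| = 0.032209 m.
ω = v/|dx/dθ| = 0.27/0.032209 = 8.3828 rad/s.
N = 60ω/(2π) = 80.05 rpm.

80.1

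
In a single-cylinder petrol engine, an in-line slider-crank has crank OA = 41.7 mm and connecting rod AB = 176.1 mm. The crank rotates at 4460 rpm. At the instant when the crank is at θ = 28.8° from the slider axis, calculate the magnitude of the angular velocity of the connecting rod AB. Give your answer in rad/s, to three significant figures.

ω = 467.1 rad/s (converted from 4460 rpm).
The rod makes angle φ with the slider axis where L sinφ = r sinθ; differentiating, L cosφ·φ̇ = r ω cosθ.
L cosφ = √(L² − r² sin²θ) = 0.17495 m.
|ω_rod| = r ω |cosθ| / √(L² − r² sin²θ) = 0.0417·467.1·0.87631/0.17495 = 97.553 rad/s.

97.6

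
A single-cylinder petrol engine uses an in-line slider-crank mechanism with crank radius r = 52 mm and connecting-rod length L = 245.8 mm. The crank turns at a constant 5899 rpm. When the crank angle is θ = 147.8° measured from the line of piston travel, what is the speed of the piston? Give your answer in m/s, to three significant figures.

ω = 2π·5899/60 = 617.7 rad/s
For an in-line slider-crank, x = r cosθ + √(L² − r² sin²θ), so v = −rω sinθ·[1 + r cosθ/√(L² − r² sin²θ)].
With r = 0.052 m, L = 0.2458 m, θ = 147.8°: √(L² − r² sin²θ) = 0.24423 m.
v = −0.052·617.7·0.53288·[1 + 0.052·-0.84619/0.24423] = -14.033 m/s.
|v| = 14.033 m/s.

14.0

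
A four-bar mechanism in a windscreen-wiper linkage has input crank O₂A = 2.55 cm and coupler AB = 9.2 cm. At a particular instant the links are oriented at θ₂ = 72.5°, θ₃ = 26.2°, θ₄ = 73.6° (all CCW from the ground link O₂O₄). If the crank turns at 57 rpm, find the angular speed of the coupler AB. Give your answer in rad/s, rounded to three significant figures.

ω₂ = 5.969 rad/s (from 57 rpm).
Differentiating the loop-closure r₂e^{iθ₂}+r₃e^{iθ₃}=r₁+r₄e^{iθ₄} gives r₂ω₂e^{iθ₂}+r₃ω₃e^{iθ₃}=r₄ω₄e^{iθ₄}.
Eliminating the other unknown: ω₃ = r₂ω₂ sin(θ₄−θ₂) / [r₃ sin(θ₃−θ₄)].
Numerator sine = +0.01920; denominator sine = -0.73610.
Result = 0.0255·5.969·(+0.01920) / (0.092·(-0.73610)) = -0.043148 rad/s; magnitude 0.043148 rad/s.

0.0431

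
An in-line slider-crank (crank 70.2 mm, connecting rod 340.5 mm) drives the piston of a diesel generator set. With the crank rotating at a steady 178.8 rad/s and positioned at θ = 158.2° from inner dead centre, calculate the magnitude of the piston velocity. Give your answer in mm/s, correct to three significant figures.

3770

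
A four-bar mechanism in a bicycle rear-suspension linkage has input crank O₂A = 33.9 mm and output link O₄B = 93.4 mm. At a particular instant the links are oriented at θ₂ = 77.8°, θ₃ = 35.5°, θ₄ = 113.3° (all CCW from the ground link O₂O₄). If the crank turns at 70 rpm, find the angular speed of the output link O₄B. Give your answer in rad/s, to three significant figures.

ω₂ = 7.33 rad/s (from 70 rpm).
Differentiating the loop-closure r₂e^{iθ₂}+r₃e^{iθ₃}=r₁+r₄e^{iθ₄} gives r₂ω₂e^{iθ₂}+r₃ω₃e^{iθ₃}=r₄ω₄e^{iθ₄}.
Eliminating the other unknown: ω₄ = r₂ω₂ sin(θ₂−θ₃) / [r₄ sin(θ₄−θ₃)].
Numerator sine = +0.67301; denominator sine = +0.97742.
Result = 0.0339·7.33·(+0.67301) / (0.0934·(+0.97742)) = +1.832 rad/s; magnitude 1.832 rad/s.

1.83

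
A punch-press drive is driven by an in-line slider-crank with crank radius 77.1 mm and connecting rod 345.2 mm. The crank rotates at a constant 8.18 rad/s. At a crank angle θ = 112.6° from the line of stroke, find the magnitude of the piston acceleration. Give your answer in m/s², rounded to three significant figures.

ω = 8.18 rad/s
x(θ) = r cosθ + √(L² − r² sin²θ); with ω constant, a = ω²·d²x/dθ².
d²x/dθ² = −r cosθ − r²(cos2θ)/√u − r⁴ sin²2θ/(4u^{3/2}),  u = L² − r² sin²θ = 0.114097 m².
Substituting r = 0.0771 m, L = 0.3452 m, θ = 112.6°: d²x/dθ² = +0.041914 m.
a = ω²·d²x/dθ² = (8.18)²·(+0.041914) = +2.8046 m/s²;  |a| = 2.8046 m/s².

2.80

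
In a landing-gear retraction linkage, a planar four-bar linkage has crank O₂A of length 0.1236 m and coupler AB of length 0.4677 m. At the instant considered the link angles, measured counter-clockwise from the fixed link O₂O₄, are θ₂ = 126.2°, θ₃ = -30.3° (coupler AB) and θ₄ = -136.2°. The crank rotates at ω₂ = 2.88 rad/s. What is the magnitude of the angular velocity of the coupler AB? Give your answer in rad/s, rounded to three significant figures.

0.784

ω₂ = 2.88 rad/s
Differentiating the loop-closure r₂e^{iθ₂}+r₃e^{iθ₃}=r₁+r₄e^{iθ₄} gives r₂ω₂e^{iθ₂}+r₃ω₃e^{iθ₃}=r₄ω₄e^{iθ₄}.
Eliminating the other unknown: ω₃ = r₂ω₂ sin(θ₄−θ₂) / [r₃ sin(θ₃−θ₄)].
Numerator sine = +0.99122; denominator sine = +0.96174.
Result = 0.1236·2.88·(+0.99122) / (0.4677·(+0.96174)) = +0.78443 rad/s; magnitude 0.78443 rad/s.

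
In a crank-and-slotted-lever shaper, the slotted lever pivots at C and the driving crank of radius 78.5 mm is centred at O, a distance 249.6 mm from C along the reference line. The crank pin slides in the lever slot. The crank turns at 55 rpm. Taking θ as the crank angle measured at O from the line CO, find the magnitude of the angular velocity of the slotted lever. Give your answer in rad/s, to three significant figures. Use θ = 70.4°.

ω = 5.76 rad/s (from 55 rpm).
Crank pin A relative to C: A = (d + r cosθ, r sinθ); lever angle φ = atan2(r sinθ, d + r cosθ).
Differentiating tanφ: φ̇ = rω(d cosθ + r)/(d² + r² + 2dr cosθ).
d² + r² + 2dr cosθ = |CA|² = 0.0816078 m²;  d cosθ + r = +0.16223 m.
|ω_lever| = |0.0785·5.76·+0.16223| / 0.0816078 = 0.89879 rad/s.

0.899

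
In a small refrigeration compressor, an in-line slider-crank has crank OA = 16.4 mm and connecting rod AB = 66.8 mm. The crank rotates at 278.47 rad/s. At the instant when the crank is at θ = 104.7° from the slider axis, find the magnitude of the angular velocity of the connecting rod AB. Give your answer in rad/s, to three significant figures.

17.9

ω = 278.5 rad/s
The rod makes angle φ with the slider axis where L sinφ = r sinθ; differentiating, L cosφ·φ̇ = r ω cosθ.
L cosφ = √(L² − r² sin²θ) = 0.064889 m.
|ω_rod| = r ω |cosθ| / √(L² − r² sin²θ) = 0.0164·278.5·0.25376/0.064889 = 17.86 rad/s.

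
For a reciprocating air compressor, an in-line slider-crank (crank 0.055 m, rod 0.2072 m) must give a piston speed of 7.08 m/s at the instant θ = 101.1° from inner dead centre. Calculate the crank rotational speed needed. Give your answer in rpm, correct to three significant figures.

For an in-line slider-crank, |v_piston| = rω|sinθ|·[1 + r cosθ/√(L² − r² sin²θ)].
With r = 0.055 m, L = 0.2072 m, θ = 101.1°: the bracketed kinematic factor |dx/dθ| = 0.051114 m.
ω = v/|dx/dθ| = 7.08/0.051114 = 138.51 rad/s.
N = 60ω/(2π) = 1322.7 rpm.

1320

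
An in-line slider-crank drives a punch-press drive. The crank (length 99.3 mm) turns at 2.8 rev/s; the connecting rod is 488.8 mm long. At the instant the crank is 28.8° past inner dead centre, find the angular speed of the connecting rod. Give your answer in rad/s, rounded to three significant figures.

ω = 17.59 rad/s (converted from 2.8 rev/s).
The rod makes angle φ with the slider axis where L sinφ = r sinθ; differentiating, L cosφ·φ̇ = r ω cosθ.
L cosφ = √(L² − r² sin²θ) = 0.48645 m.
|ω_rod| = r ω |cosθ| / √(L² − r² sin²θ) = 0.0993·17.59·0.87631/0.48645 = 3.147 rad/s.

3.15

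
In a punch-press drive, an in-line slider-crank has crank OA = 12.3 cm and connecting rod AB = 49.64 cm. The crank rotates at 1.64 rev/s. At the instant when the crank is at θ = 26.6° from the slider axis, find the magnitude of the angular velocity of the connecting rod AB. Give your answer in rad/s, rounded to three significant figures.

2.30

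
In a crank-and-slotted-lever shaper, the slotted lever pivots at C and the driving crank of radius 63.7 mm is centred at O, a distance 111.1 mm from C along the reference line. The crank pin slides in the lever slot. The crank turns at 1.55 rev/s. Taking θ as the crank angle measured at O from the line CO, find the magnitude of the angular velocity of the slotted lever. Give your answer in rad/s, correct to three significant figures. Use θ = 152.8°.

ω = 9.739 rad/s (from 1.55 rev/s).
Crank pin A relative to C: A = (d + r cosθ, r sinθ); lever angle φ = atan2(r sinθ, d + r cosθ).
Differentiating tanφ: φ̇ = rω(d cosθ + r)/(d² + r² + 2dr cosθ).
d² + r² + 2dr cosθ = |CA|² = 0.00381198 m²;  d cosθ + r = -0.035114 m.
|ω_lever| = |0.0637·9.739·-0.035114| / 0.00381198 = 5.7146 rad/s.

5.71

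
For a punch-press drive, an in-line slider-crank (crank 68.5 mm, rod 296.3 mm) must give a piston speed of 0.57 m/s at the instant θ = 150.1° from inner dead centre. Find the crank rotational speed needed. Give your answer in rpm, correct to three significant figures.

For an in-line slider-crank, |v_piston| = rω|sinθ|·[1 + r cosθ/√(L² − r² sin²θ)].
With r = 0.0685 m, L = 0.2963 m, θ = 150.1°: the bracketed kinematic factor |dx/dθ| = 0.027257 m.
ω = v/|dx/dθ| = 0.57/0.027257 = 20.912 rad/s.
N = 60ω/(2π) = 199.69 rpm.

200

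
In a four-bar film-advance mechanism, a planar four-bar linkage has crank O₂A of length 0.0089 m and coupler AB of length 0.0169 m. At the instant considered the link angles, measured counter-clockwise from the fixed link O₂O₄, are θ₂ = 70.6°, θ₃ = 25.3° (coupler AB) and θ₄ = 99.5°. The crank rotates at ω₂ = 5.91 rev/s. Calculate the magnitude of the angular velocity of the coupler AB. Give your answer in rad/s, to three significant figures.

ω₂ = 37.13 rad/s (from 5.91 rev/s).
Differentiating the loop-closure r₂e^{iθ₂}+r₃e^{iθ₃}=r₁+r₄e^{iθ₄} gives r₂ω₂e^{iθ₂}+r₃ω₃e^{iθ₃}=r₄ω₄e^{iθ₄}.
Eliminating the other unknown: ω₃ = r₂ω₂ sin(θ₄−θ₂) / [r₃ sin(θ₃−θ₄)].
Numerator sine = +0.48328; denominator sine = -0.96222.
Result = 0.0089·37.13·(+0.48328) / (0.0169·(-0.96222)) = -9.822 rad/s; magnitude 9.822 rad/s.

9.82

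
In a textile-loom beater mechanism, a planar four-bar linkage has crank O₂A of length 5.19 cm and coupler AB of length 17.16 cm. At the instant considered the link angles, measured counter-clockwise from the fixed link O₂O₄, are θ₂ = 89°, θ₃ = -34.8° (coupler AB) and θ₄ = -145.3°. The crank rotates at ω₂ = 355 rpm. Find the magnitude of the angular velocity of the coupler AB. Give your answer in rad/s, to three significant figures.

9.75

ω₂ = 37.18 rad/s (from 355 rpm).
Differentiating the loop-closure r₂e^{iθ₂}+r₃e^{iθ₃}=r₁+r₄e^{iθ₄} gives r₂ω₂e^{iθ₂}+r₃ω₃e^{iθ₃}=r₄ω₄e^{iθ₄}.
Eliminating the other unknown: ω₃ = r₂ω₂ sin(θ₄−θ₂) / [r₃ sin(θ₃−θ₄)].
Numerator sine = +0.81208; denominator sine = +0.93667.
Result = 0.0519·37.18·(+0.81208) / (0.1716·(+0.93667)) = +9.7481 rad/s; magnitude 9.7481 rad/s.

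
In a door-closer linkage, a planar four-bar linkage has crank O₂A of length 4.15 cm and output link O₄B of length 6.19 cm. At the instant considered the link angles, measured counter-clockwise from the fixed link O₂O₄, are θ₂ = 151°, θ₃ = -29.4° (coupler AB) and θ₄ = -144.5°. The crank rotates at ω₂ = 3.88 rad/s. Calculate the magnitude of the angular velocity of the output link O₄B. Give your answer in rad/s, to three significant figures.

0.0201

ω₂ = 3.88 rad/s
Differentiating the loop-closure r₂e^{iθ₂}+r₃e^{iθ₃}=r₁+r₄e^{iθ₄} gives r₂ω₂e^{iθ₂}+r₃ω₃e^{iθ₃}=r₄ω₄e^{iθ₄}.
Eliminating the other unknown: ω₄ = r₂ω₂ sin(θ₂−θ₃) / [r₄ sin(θ₄−θ₃)].
Numerator sine = -0.00698; denominator sine = -0.90557.
Result = 0.0415·3.88·(-0.00698) / (0.0619·(-0.90557)) = +0.020054 rad/s; magnitude 0.020054 rad/s.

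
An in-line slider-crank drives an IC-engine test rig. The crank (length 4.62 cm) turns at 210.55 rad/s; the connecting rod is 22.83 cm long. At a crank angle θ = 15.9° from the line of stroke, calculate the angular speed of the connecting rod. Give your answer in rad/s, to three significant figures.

41.0

ω = 210.6 rad/s
The rod makes angle φ with the slider axis where L sinφ = r sinθ; differentiating, L cosφ·φ̇ = r ω cosθ.
L cosφ = √(L² − r² sin²θ) = 0.22795 m.
|ω_rod| = r ω |cosθ| / √(L² − r² sin²θ) = 0.0462·210.6·0.96174/0.22795 = 41.041 rad/s.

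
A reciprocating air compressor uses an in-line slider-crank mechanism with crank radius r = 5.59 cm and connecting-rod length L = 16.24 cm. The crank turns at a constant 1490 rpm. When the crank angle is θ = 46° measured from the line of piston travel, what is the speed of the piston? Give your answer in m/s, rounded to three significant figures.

ω = 2π·1490/60 = 156 rad/s
For an in-line slider-crank, x = r cosθ + √(L² − r² sin²θ), so v = −rω sinθ·[1 + r cosθ/√(L² − r² sin²θ)].
With r = 0.0559 m, L = 0.1624 m, θ = 46°: √(L² − r² sin²θ) = 0.15734 m.
v = −0.0559·156·0.71934·[1 + 0.0559·0.69466/0.15734] = -7.8227 m/s.
|v| = 7.8227 m/s.

7.82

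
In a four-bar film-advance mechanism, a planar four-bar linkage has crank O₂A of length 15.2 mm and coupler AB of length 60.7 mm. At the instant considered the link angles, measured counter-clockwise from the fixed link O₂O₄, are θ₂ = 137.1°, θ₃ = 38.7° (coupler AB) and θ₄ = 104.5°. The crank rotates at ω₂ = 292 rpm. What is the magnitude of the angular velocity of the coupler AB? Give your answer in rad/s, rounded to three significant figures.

4.52

ω₂ = 30.58 rad/s (from 292 rpm).
Differentiating the loop-closure r₂e^{iθ₂}+r₃e^{iθ₃}=r₁+r₄e^{iθ₄} gives r₂ω₂e^{iθ₂}+r₃ω₃e^{iθ₃}=r₄ω₄e^{iθ₄}.
Eliminating the other unknown: ω₃ = r₂ω₂ sin(θ₄−θ₂) / [r₃ sin(θ₃−θ₄)].
Numerator sine = -0.53877; denominator sine = -0.91212.
Result = 0.0152·30.58·(-0.53877) / (0.0607·(-0.91212)) = +4.5229 rad/s; magnitude 4.5229 rad/s.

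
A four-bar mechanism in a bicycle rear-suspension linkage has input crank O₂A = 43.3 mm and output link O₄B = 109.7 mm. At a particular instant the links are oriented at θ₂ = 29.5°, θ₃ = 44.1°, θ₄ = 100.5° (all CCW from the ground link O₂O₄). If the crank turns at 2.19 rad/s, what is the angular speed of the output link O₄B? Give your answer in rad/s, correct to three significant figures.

0.262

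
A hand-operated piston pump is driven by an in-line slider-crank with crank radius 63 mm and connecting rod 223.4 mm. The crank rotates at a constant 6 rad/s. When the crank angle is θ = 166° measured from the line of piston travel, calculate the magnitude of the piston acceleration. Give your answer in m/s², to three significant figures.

1.63

ω = 6 rad/s
x(θ) = r cosθ + √(L² − r² sin²θ); with ω constant, a = ω²·d²x/dθ².
d²x/dθ² = −r cosθ − r²(cos2θ)/√u − r⁴ sin²2θ/(4u^{3/2}),  u = L² − r² sin²θ = 0.0496753 m².
Substituting r = 0.063 m, L = 0.2234 m, θ = 166°: d²x/dθ² = +0.045327 m.
a = ω²·d²x/dθ² = (6)²·(+0.045327) = +1.6318 m/s²;  |a| = 1.6318 m/s².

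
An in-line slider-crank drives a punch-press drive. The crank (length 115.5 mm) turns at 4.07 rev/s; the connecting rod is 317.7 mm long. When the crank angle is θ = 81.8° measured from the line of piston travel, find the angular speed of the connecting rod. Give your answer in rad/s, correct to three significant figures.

ω = 25.57 rad/s (converted from 4.07 rev/s).
The rod makes angle φ with the slider axis where L sinφ = r sinθ; differentiating, L cosφ·φ̇ = r ω cosθ.
L cosφ = √(L² − r² sin²θ) = 0.29642 m.
|ω_rod| = r ω |cosθ| / √(L² − r² sin²θ) = 0.1155·25.57·0.14263/0.29642 = 1.4212 rad/s.

1.42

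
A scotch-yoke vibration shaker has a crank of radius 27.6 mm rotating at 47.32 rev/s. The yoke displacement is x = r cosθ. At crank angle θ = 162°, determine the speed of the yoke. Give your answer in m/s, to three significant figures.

ω = 297.3 rad/s (from 47.32 rev/s).
x = r cosθ ⇒ ẋ = −rω sinθ.
|v| = rω|sinθ| = 0.0276·297.3·|sin 162°| = 2.5358 m/s.

2.54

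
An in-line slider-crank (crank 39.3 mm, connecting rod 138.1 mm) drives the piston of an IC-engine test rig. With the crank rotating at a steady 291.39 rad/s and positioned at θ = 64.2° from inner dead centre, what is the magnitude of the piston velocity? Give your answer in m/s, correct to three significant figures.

11.6

ω = 291.4 rad/s
For an in-line slider-crank, x = r cosθ + √(L² − r² sin²θ), so v = −rω sinθ·[1 + r cosθ/√(L² − r² sin²θ)].
With r = 0.0393 m, L = 0.1381 m, θ = 64.2°: √(L² − r² sin²θ) = 0.13349 m.
v = −0.0393·291.4·0.90032·[1 + 0.0393·0.43523/0.13349] = -11.631 m/s.
|v| = 11.631 m/s.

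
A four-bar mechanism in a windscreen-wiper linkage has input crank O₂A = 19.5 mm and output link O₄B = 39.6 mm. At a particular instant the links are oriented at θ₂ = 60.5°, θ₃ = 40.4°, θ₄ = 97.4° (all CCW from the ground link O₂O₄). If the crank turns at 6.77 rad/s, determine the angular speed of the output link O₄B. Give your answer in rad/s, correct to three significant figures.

1.37

ω₂ = 6.77 rad/s
Differentiating the loop-closure r₂e^{iθ₂}+r₃e^{iθ₃}=r₁+r₄e^{iθ₄} gives r₂ω₂e^{iθ₂}+r₃ω₃e^{iθ₃}=r₄ω₄e^{iθ₄}.
Eliminating the other unknown: ω₄ = r₂ω₂ sin(θ₂−θ₃) / [r₄ sin(θ₄−θ₃)].
Numerator sine = +0.34366; denominator sine = +0.83867.
Result = 0.0195·6.77·(+0.34366) / (0.0396·(+0.83867)) = +1.366 rad/s; magnitude 1.366 rad/s.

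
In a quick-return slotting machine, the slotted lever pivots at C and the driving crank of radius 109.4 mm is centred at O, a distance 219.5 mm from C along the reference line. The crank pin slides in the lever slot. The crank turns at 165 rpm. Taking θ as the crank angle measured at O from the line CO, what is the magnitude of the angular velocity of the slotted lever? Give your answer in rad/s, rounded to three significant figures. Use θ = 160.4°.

ω = 17.28 rad/s (from 165 rpm).
Crank pin A relative to C: A = (d + r cosθ, r sinθ); lever angle φ = atan2(r sinθ, d + r cosθ).
Differentiating tanφ: φ̇ = rω(d cosθ + r)/(d² + r² + 2dr cosθ).
d² + r² + 2dr cosθ = |CA|² = 0.0149048 m²;  d cosθ + r = -0.097382 m.
|ω_lever| = |0.1094·17.28·-0.097382| / 0.0149048 = 12.35 rad/s.

12.4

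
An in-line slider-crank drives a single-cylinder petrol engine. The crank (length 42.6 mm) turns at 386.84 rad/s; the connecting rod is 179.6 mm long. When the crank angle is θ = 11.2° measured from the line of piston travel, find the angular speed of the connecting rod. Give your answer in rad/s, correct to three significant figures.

ω = 386.8 rad/s
The rod makes angle φ with the slider axis where L sinφ = r sinθ; differentiating, L cosφ·φ̇ = r ω cosθ.
L cosφ = √(L² − r² sin²θ) = 0.17941 m.
|ω_rod| = r ω |cosθ| / √(L² − r² sin²θ) = 0.0426·386.8·0.98096/0.17941 = 90.104 rad/s.

90.1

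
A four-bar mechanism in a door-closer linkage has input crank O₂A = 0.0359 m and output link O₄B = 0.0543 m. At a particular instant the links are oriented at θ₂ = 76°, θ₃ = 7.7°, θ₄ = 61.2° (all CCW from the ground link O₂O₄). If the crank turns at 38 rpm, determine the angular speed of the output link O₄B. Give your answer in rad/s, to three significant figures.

3.04

ω₂ = 3.979 rad/s (from 38 rpm).
Differentiating the loop-closure r₂e^{iθ₂}+r₃e^{iθ₃}=r₁+r₄e^{iθ₄} gives r₂ω₂e^{iθ₂}+r₃ω₃e^{iθ₃}=r₄ω₄e^{iθ₄}.
Eliminating the other unknown: ω₄ = r₂ω₂ sin(θ₂−θ₃) / [r₄ sin(θ₄−θ₃)].
Numerator sine = +0.92913; denominator sine = +0.80386.
Result = 0.0359·3.979·(+0.92913) / (0.0543·(+0.80386)) = +3.0409 rad/s; magnitude 3.0409 rad/s.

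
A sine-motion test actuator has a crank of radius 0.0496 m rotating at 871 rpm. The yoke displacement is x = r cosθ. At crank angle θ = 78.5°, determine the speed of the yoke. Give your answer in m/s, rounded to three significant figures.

ω = 91.21 rad/s (from 871 rpm).
x = r cosθ ⇒ ẋ = −rω sinθ.
|v| = rω|sinθ| = 0.0496·91.21·|sin 78.5°| = 4.4332 m/s.

4.43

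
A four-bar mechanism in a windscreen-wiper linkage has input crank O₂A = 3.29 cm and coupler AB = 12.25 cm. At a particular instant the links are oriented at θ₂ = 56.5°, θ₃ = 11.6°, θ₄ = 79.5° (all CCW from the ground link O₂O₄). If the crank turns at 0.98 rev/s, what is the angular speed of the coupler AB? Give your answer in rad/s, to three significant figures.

0.697

ω₂ = 6.158 rad/s (from 0.98 rev/s).
Differentiating the loop-closure r₂e^{iθ₂}+r₃e^{iθ₃}=r₁+r₄e^{iθ₄} gives r₂ω₂e^{iθ₂}+r₃ω₃e^{iθ₃}=r₄ω₄e^{iθ₄}.
Eliminating the other unknown: ω₃ = r₂ω₂ sin(θ₄−θ₂) / [r₃ sin(θ₃−θ₄)].
Numerator sine = +0.39073; denominator sine = -0.92653.
Result = 0.0329·6.158·(+0.39073) / (0.1225·(-0.92653)) = -0.6974 rad/s; magnitude 0.6974 rad/s.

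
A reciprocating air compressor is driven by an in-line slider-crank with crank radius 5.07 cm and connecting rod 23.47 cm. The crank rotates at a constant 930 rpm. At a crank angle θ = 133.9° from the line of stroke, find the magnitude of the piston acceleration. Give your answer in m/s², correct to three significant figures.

ω = 2π·930/60 = 97.39 rad/s
x(θ) = r cosθ + √(L² − r² sin²θ); with ω constant, a = ω²·d²x/dθ².
d²x/dθ² = −r cosθ − r²(cos2θ)/√u − r⁴ sin²2θ/(4u^{3/2}),  u = L² − r² sin²θ = 0.0537495 m².
Substituting r = 0.0507 m, L = 0.2347 m, θ = 133.9°: d²x/dθ² = +0.035449 m.
a = ω²·d²x/dθ² = (97.39)²·(+0.035449) = +336.22 m/s²;  |a| = 336.22 m/s².

336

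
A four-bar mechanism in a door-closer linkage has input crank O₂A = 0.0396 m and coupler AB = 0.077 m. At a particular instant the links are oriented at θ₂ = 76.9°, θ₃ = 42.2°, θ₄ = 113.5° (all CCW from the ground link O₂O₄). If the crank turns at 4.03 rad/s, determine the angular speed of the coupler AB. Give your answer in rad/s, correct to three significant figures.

1.30

ω₂ = 4.03 rad/s
Differentiating the loop-closure r₂e^{iθ₂}+r₃e^{iθ₃}=r₁+r₄e^{iθ₄} gives r₂ω₂e^{iθ₂}+r₃ω₃e^{iθ₃}=r₄ω₄e^{iθ₄}.
Eliminating the other unknown: ω₃ = r₂ω₂ sin(θ₄−θ₂) / [r₃ sin(θ₃−θ₄)].
Numerator sine = +0.59622; denominator sine = -0.94721.
Result = 0.0396·4.03·(+0.59622) / (0.077·(-0.94721)) = -1.3046 rad/s; magnitude 1.3046 rad/s.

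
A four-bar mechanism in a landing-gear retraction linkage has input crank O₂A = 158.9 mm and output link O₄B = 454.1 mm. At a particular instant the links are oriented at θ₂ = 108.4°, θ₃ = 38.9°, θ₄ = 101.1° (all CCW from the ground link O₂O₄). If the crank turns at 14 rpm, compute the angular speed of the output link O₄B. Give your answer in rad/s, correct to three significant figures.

0.543

ω₂ = 1.466 rad/s (from 14 rpm).
Differentiating the loop-closure r₂e^{iθ₂}+r₃e^{iθ₃}=r₁+r₄e^{iθ₄} gives r₂ω₂e^{iθ₂}+r₃ω₃e^{iθ₃}=r₄ω₄e^{iθ₄}.
Eliminating the other unknown: ω₄ = r₂ω₂ sin(θ₂−θ₃) / [r₄ sin(θ₄−θ₃)].
Numerator sine = +0.93667; denominator sine = +0.88458.
Result = 0.1589·1.466·(+0.93667) / (0.4541·(+0.88458)) = +0.54322 rad/s; magnitude 0.54322 rad/s.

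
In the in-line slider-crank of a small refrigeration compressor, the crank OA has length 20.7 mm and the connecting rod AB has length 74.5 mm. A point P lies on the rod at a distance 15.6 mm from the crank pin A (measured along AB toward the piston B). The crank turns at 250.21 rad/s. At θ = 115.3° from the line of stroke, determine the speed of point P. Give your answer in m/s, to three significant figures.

4.89

ω = 250.2 rad/s.  Crank-pin speed |V_A| = rω = 5.1793 m/s, perpendicular to OA.
Rod angle: sinφ = −(r/L) sinθ ⇒ φ = -14.549°; ω_rod = −rω cosθ/√(L²−r²sin²θ) = +30.695 rad/s.
V_P = V_A + ω_rod × AP, with AP = 0.0156 m along the rod.
Components: V_Px = −rω sinθ − a·ω_rod·sinφ = -4.5623 m/s;  V_Py = rω cosθ + a·ω_rod·cosφ = -1.75 m/s.
|V_P| = √(V_Px² + V_Py²) = 4.8864 m/s.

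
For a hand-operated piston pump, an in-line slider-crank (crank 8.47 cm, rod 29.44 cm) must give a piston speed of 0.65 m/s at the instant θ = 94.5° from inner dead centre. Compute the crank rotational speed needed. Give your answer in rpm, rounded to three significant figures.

For an in-line slider-crank, |v_piston| = rω|sinθ|·[1 + r cosθ/√(L² − r² sin²θ)].
With r = 0.0847 m, L = 0.2944 m, θ = 94.5°: the bracketed kinematic factor |dx/dθ| = 0.082449 m.
ω = v/|dx/dθ| = 0.65/0.082449 = 7.8836 rad/s.
N = 60ω/(2π) = 75.283 rpm.

75.3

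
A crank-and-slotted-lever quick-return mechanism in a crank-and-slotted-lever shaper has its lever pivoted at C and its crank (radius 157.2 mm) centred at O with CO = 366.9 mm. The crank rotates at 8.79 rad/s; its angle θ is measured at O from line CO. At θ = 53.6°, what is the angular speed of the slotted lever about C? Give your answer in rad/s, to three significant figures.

2.27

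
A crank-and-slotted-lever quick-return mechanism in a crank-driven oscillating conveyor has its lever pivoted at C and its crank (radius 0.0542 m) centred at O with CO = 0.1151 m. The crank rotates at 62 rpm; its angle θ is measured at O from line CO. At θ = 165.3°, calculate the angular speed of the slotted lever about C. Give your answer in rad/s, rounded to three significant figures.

ω = 6.493 rad/s (from 62 rpm).
Crank pin A relative to C: A = (d + r cosθ, r sinθ); lever angle φ = atan2(r sinθ, d + r cosθ).
Differentiating tanφ: φ̇ = rω(d cosθ + r)/(d² + r² + 2dr cosθ).
d² + r² + 2dr cosθ = |CA|² = 0.00411721 m²;  d cosθ + r = -0.057133 m.
|ω_lever| = |0.0542·6.493·-0.057133| / 0.00411721 = 4.8832 rad/s.

4.88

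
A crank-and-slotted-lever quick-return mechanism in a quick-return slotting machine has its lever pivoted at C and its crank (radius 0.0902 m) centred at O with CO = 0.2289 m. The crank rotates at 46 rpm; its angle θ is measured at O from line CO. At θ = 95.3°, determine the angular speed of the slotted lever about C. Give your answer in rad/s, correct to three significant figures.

ω = 4.817 rad/s (from 46 rpm).
Crank pin A relative to C: A = (d + r cosθ, r sinθ); lever angle φ = atan2(r sinθ, d + r cosθ).
Differentiating tanφ: φ̇ = rω(d cosθ + r)/(d² + r² + 2dr cosθ).
d² + r² + 2dr cosθ = |CA|² = 0.0567169 m²;  d cosθ + r = +0.069056 m.
|ω_lever| = |0.0902·4.817·+0.069056| / 0.0567169 = 0.52903 rad/s.

0.529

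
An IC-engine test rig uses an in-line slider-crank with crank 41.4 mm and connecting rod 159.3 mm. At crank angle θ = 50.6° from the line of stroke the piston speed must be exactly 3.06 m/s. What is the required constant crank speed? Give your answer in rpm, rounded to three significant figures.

782

For an in-line slider-crank, |v_piston| = rω|sinθ|·[1 + r cosθ/√(L² − r² sin²θ)].
With r = 0.0414 m, L = 0.1593 m, θ = 50.6°: the bracketed kinematic factor |dx/dθ| = 0.037378 m.
ω = v/|dx/dθ| = 3.06/0.037378 = 81.866 rad/s.
N = 60ω/(2π) = 781.76 rpm.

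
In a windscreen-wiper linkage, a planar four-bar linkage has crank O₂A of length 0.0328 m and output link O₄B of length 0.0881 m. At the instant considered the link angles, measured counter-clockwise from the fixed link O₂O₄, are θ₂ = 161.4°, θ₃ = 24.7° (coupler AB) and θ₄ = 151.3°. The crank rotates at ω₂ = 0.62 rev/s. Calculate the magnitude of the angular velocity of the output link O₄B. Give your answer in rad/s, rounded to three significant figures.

1.24

ω₂ = 3.896 rad/s (from 0.62 rev/s).
Differentiating the loop-closure r₂e^{iθ₂}+r₃e^{iθ₃}=r₁+r₄e^{iθ₄} gives r₂ω₂e^{iθ₂}+r₃ω₃e^{iθ₃}=r₄ω₄e^{iθ₄}.
Eliminating the other unknown: ω₄ = r₂ω₂ sin(θ₂−θ₃) / [r₄ sin(θ₄−θ₃)].
Numerator sine = +0.68582; denominator sine = +0.80282.
Result = 0.0328·3.896·(+0.68582) / (0.0881·(+0.80282)) = +1.239 rad/s; magnitude 1.239 rad/s.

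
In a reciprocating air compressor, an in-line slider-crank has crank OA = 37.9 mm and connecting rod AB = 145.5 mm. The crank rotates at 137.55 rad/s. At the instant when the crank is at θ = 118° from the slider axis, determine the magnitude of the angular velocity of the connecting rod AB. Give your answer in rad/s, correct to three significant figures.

ω = 137.6 rad/s
The rod makes angle φ with the slider axis where L sinφ = r sinθ; differentiating, L cosφ·φ̇ = r ω cosθ.
L cosφ = √(L² − r² sin²θ) = 0.1416 m.
|ω_rod| = r ω |cosθ| / √(L² − r² sin²θ) = 0.0379·137.6·0.46947/0.1416 = 17.284 rad/s.

17.3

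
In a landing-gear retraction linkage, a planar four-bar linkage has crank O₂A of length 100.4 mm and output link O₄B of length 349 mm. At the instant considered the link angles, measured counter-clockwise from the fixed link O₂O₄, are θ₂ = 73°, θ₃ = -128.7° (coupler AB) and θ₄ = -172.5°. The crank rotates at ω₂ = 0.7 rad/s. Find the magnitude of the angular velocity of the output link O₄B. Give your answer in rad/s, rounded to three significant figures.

0.108

ω₂ = 0.7 rad/s
Differentiating the loop-closure r₂e^{iθ₂}+r₃e^{iθ₃}=r₁+r₄e^{iθ₄} gives r₂ω₂e^{iθ₂}+r₃ω₃e^{iθ₃}=r₄ω₄e^{iθ₄}.
Eliminating the other unknown: ω₄ = r₂ω₂ sin(θ₂−θ₃) / [r₄ sin(θ₄−θ₃)].
Numerator sine = -0.36975; denominator sine = -0.69214.
Result = 0.1004·0.7·(-0.36975) / (0.349·(-0.69214)) = +0.10758 rad/s; magnitude 0.10758 rad/s.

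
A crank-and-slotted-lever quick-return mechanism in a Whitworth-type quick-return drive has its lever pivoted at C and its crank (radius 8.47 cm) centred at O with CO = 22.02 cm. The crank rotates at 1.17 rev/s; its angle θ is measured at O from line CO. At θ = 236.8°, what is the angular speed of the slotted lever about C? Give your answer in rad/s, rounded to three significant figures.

0.634

ω = 7.351 rad/s (from 1.17 rev/s).
Crank pin A relative to C: A = (d + r cosθ, r sinθ); lever angle φ = atan2(r sinθ, d + r cosθ).
Differentiating tanφ: φ̇ = rω(d cosθ + r)/(d² + r² + 2dr cosθ).
d² + r² + 2dr cosθ = |CA|² = 0.035237 m²;  d cosθ + r = -0.035873 m.
|ω_lever| = |0.0847·7.351·-0.035873| / 0.035237 = 0.6339 rad/s.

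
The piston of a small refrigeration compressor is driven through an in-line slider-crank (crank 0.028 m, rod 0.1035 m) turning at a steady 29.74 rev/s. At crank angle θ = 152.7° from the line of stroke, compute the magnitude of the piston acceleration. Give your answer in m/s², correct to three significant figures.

711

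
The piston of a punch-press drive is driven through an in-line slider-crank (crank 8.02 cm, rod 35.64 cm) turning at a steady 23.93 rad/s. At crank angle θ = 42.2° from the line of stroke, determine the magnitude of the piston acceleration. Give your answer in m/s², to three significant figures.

35.2

ω = 23.93 rad/s
x(θ) = r cosθ + √(L² − r² sin²θ); with ω constant, a = ω²·d²x/dθ².
d²x/dθ² = −r cosθ − r²(cos2θ)/√u − r⁴ sin²2θ/(4u^{3/2}),  u = L² − r² sin²θ = 0.124119 m².
Substituting r = 0.0802 m, L = 0.3564 m, θ = 42.2°: d²x/dθ² = -0.061428 m.
a = ω²·d²x/dθ² = (23.93)²·(-0.061428) = -35.177 m/s²;  |a| = 35.177 m/s².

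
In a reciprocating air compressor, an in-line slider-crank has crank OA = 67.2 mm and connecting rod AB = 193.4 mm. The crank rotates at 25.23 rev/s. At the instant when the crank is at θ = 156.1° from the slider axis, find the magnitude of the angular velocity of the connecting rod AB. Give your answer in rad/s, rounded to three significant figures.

ω = 158.5 rad/s (converted from 25.23 rev/s).
The rod makes angle φ with the slider axis where L sinφ = r sinθ; differentiating, L cosφ·φ̇ = r ω cosθ.
L cosφ = √(L² − r² sin²θ) = 0.19147 m.
|ω_rod| = r ω |cosθ| / √(L² − r² sin²θ) = 0.0672·158.5·0.91425/0.19147 = 50.865 rad/s.

50.9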